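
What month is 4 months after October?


October is month 10
10 + 4 = 14; wrap: 14 - 12 = 2

February


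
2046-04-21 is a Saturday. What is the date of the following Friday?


Current: Saturday
Target: Friday
Days ahead: 6

Next Friday: 2046-04-27


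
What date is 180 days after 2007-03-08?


Start: 2007-03-08, add 180 days
March 2007 has 31 days: 31 - 8 = 23 days to March 31 -> 157 left
April 2007 has 30 days -> 127 left
May 2007 has 31 days -> 96 left
June 2007 has 30 days -> 66 left
July 2007 has 31 days -> 35 left
August 2007 has 31 days -> 4 left
September 2007: 4 <= 30 -> lands on September 4

Result: 2007-09-04


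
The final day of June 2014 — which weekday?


June 2014 has 30 days
Anchor: Jan 1, 2014. With p = 2014 - 1 = 2013: (p + p//4 - p//100 + p//400) mod 7 = (2013 + 503 - 20 + 5) mod 7 = 2501 mod 7 = 2 -> Wednesday (Mon=0 ... Sun=6)
Days before June (Jan-May): 151; June 1 index = (2 + 151) mod 7 = 6 -> Sunday
Last day offset: 30 - 1 = 29 days
Weekday index = (6 + 29) mod 7 = 0

Monday, June 30


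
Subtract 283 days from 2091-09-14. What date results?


Start: 2091-09-14, subtract 283 days
Back 14 days from September 14 reaches August 31, 2091 -> 269 left
August 2091 has 31 days -> back to July 31, 2091 -> 238 left
July 2091 has 31 days -> back to June 30, 2091 -> 207 left
June 2091 has 30 days -> back to May 31, 2091 -> 177 left
May 2091 has 31 days -> back to April 30, 2091 -> 146 left
April 2091 has 30 days -> back to March 31, 2091 -> 116 left
March 2091 has 31 days -> back to February 28, 2091 -> 85 left
February 2091 has 28 days -> back to January 31, 2091 -> 57 left
January 2091 has 31 days -> back to December 31, 2090 -> 26 left
December 2090: 31 - 26 = 5 -> lands on December 5

Result: 2090-12-05


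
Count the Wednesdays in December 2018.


December 2018 has 31 days
Anchor: Jan 1, 2018. With p = 2018 - 1 = 2017: (p + p//4 - p//100 + p//400) mod 7 = (2017 + 504 - 20 + 5) mod 7 = 2506 mod 7 = 0 -> Monday (Mon=0 ... Sun=6)
Days before December (Jan-Nov): 334; December 1 index = (0 + 334) mod 7 = 5 -> Saturday
First Wednesday is December 5
Wednesdays: 5, 12, 19, 26

4 Wednesdays


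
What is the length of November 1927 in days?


November 1927

30 days


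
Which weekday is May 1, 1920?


Target: May 1, 1920
Anchor: Jan 1, 1920. With p = 1920 - 1 = 1919: (p + p//4 - p//100 + p//400) mod 7 = (1919 + 479 - 19 + 4) mod 7 = 2383 mod 7 = 3 -> Thursday (Mon=0 ... Sun=6)
Days before May (Jan-Apr): 121 days
Weekday index = (3 + 121) mod 7 = 5

Saturday


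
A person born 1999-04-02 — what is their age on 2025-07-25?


Birth: 1999-04-02
Reference: 2025-07-25
Year difference: 2025 - 1999 = 26

26 years old


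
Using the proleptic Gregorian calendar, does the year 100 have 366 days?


Gregorian leap year rule: divisible by 4, but not by 100, unless also by 400.
100 is divisible by 100 but not 400 -> not a leap year

No


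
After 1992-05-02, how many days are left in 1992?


Day of year: 123 of 366
Remaining = 366 - 123

243 days


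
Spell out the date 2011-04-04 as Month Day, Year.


ISO 2011-04-04 parses as year=2011, month=04, day=04
Month 4 -> April

April 4, 2011


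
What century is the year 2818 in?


Century = (year - 1) // 100 + 1
= (2818 - 1) // 100 + 1
= 2817 // 100 + 1
= 28 + 1

29th century


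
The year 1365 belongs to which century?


Century = (year - 1) // 100 + 1
= (1365 - 1) // 100 + 1
= 1364 // 100 + 1
= 13 + 1

14th century


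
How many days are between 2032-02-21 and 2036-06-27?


From 2032-02-21 to 2036-06-27
2032-02-21: days before February = 31; day of year = 31 + 21 = 52
2036-06-27: days before June = 31 + 29 + 31 + 30 + 31 = 152 (2036 is a leap year); day of year = 152 + 27 = 179
Rest of 2032: 366 - 52 = 314
Full years 2033 (365), 2034 (365), 2035 (365): 1095
Total = 314 + 1095 + 179 = 1588

1588 days


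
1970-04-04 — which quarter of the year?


Month: April (month 4)
Q1: Jan-Mar, Q2: Apr-Jun, Q3: Jul-Sep, Q4: Oct-Dec

Q2


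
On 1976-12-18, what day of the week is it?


Date: December 18, 1976
Anchor: Jan 1, 1976. With p = 1976 - 1 = 1975: (p + p//4 - p//100 + p//400) mod 7 = (1975 + 493 - 19 + 4) mod 7 = 2453 mod 7 = 3 -> Thursday (Mon=0 ... Sun=6)
Days before December (Jan-Nov): 335; offset = 335 + 18 - 1 = 352
Weekday index = (3 + 352) mod 7 = 5

Day of the week: Saturday


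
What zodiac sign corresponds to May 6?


Date: May 6
Conventional tropical zodiac dates: Taurus from April 20 onward; Gemini starts May 21
May 6 falls within the Taurus range

Taurus


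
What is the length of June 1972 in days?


June 1972

30 days


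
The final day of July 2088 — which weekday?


July 2088 has 31 days
Anchor: Jan 1, 2088. With p = 2088 - 1 = 2087: (p + p//4 - p//100 + p//400) mod 7 = (2087 + 521 - 20 + 5) mod 7 = 2593 mod 7 = 3 -> Thursday (Mon=0 ... Sun=6)
Days before July (Jan-Jun): 182; July 1 index = (3 + 182) mod 7 = 3 -> Thursday
Last day offset: 31 - 1 = 30 days
Weekday index = (3 + 30) mod 7 = 5

Saturday, July 31


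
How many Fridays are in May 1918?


May 1918 has 31 days
Anchor: Jan 1, 1918. With p = 1918 - 1 = 1917: (p + p//4 - p//100 + p//400) mod 7 = (1917 + 479 - 19 + 4) mod 7 = 2381 mod 7 = 1 -> Tuesday (Mon=0 ... Sun=6)
Days before May (Jan-Apr): 120; May 1 index = (1 + 120) mod 7 = 2 -> Wednesday
First Friday is May 3
Fridays: 3, 10, 17, 24, 31

5 Fridays


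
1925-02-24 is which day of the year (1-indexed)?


Date: February 24, 1925
Days in months 1 through 1: 31
Plus 24 days in February

Day of year: 55


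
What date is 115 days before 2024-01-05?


Start: 2024-01-05, subtract 115 days
Back 5 days from January 5 reaches December 31, 2023 -> 110 left
December 2023 has 31 days -> back to November 30, 2023 -> 79 left
November 2023 has 30 days -> back to October 31, 2023 -> 49 left
October 2023 has 31 days -> back to September 30, 2023 -> 18 left
September 2023: 30 - 18 = 12 -> lands on September 12

Result: 2023-09-12


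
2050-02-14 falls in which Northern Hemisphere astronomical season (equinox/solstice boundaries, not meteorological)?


Date: February 14
Astronomical Winter (approx.; exact equinox/solstice day varies by year): December 21 to March 19
February 14 falls within the Winter window

Winter


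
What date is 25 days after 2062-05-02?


Start: 2062-05-02, add 25 days
May 2062 has 31 days; 2 + 25 = 27 stays within May

Result: 2062-05-27


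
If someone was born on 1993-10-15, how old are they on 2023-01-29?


Birth: 1993-10-15
Reference: 2023-01-29
Year difference: 2023 - 1993 = 30
Birthday not yet reached in 2023, subtract 1

29 years old


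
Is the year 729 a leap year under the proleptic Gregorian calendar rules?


Gregorian leap year rule: divisible by 4, but not by 100, unless also by 400.
729 is not divisible by 4 -> not a leap year

No


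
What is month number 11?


Month 11 of 12

November


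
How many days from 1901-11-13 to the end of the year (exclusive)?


Day of year: 317 of 365
Remaining = 365 - 317

48 days


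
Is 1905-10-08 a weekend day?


Anchor: Jan 1, 1905. With p = 1905 - 1 = 1904: (p + p//4 - p//100 + p//400) mod 7 = (1904 + 476 - 19 + 4) mod 7 = 2365 mod 7 = 6 -> Sunday (Mon=0 ... Sun=6)
Day of year: 281; offset = 280
Weekday index = (6 + 280) mod 7 = 6 -> Sunday
Weekend days: Saturday, Sunday

Yes


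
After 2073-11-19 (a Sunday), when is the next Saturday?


Current: Sunday
Target: Saturday
Days ahead: 6

Next Saturday: 2073-11-25


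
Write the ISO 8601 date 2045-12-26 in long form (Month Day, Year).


ISO 2045-12-26 parses as year=2045, month=12, day=26
Month 12 -> December

December 26, 2045


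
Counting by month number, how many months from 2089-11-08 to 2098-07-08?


From November 2089 to July 2098
9 years * 12 = 108 months, minus 4 months = 104

104 months


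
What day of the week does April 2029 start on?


Target: April 1, 2029
Anchor: Jan 1, 2029. With p = 2029 - 1 = 2028: (p + p//4 - p//100 + p//400) mod 7 = (2028 + 507 - 20 + 5) mod 7 = 2520 mod 7 = 0 -> Monday (Mon=0 ... Sun=6)
Days before April (Jan-Mar): 90 days
Weekday index = (0 + 90) mod 7 = 6

Sunday


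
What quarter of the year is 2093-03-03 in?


Month: March (month 3)
Q1: Jan-Mar, Q2: Apr-Jun, Q3: Jul-Sep, Q4: Oct-Dec

Q1


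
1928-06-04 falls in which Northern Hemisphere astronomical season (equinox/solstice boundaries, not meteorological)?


Date: June 4
Astronomical Spring (approx.; exact equinox/solstice day varies by year): March 20 to June 20
June 4 falls within the Spring window

Spring


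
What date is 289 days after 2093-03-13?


Start: 2093-03-13, add 289 days
March 2093 has 31 days: 31 - 13 = 18 days to March 31 -> 271 left
April 2093 has 30 days -> 241 left
May 2093 has 31 days -> 210 left
June 2093 has 30 days -> 180 left
July 2093 has 31 days -> 149 left
August 2093 has 31 days -> 118 left
September 2093 has 30 days -> 88 left
October 2093 has 31 days -> 57 left
November 2093 has 30 days -> 27 left
December 2093: 27 <= 31 -> lands on December 27

Result: 2093-12-27


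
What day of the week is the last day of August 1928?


August 1928 has 31 days
Anchor: Jan 1, 1928. With p = 1928 - 1 = 1927: (p + p//4 - p//100 + p//400) mod 7 = (1927 + 481 - 19 + 4) mod 7 = 2393 mod 7 = 6 -> Sunday (Mon=0 ... Sun=6)
Days before August (Jan-Jul): 213; August 1 index = (6 + 213) mod 7 = 2 -> Wednesday
Last day offset: 31 - 1 = 30 days
Weekday index = (2 + 30) mod 7 = 4

Friday, August 31


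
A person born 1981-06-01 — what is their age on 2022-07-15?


Birth: 1981-06-01
Reference: 2022-07-15
Year difference: 2022 - 1981 = 41

41 years old


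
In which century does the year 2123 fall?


Century = (year - 1) // 100 + 1
= (2123 - 1) // 100 + 1
= 2122 // 100 + 1
= 21 + 1

22nd century


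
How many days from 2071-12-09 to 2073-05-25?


From 2071-12-09 to 2073-05-25
2071-12-09: days before December = 31 + 28 + 31 + 30 + 31 + 30 + 31 + 31 + 30 + 31 + 30 = 334 (2071 is not a leap year); day of year = 334 + 9 = 343
2073-05-25: days before May = 31 + 28 + 31 + 30 = 120 (2073 is not a leap year); day of year = 120 + 25 = 145
Rest of 2071: 365 - 343 = 22
Full years 2072 (366): 366
Total = 22 + 366 + 145 = 533

533 days


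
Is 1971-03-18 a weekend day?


Anchor: Jan 1, 1971. With p = 1971 - 1 = 1970: (p + p//4 - p//100 + p//400) mod 7 = (1970 + 492 - 19 + 4) mod 7 = 2447 mod 7 = 4 -> Friday (Mon=0 ... Sun=6)
Day of year: 77; offset = 76
Weekday index = (4 + 76) mod 7 = 3 -> Thursday
Weekend days: Saturday, Sunday

No


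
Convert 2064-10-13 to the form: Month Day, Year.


ISO 2064-10-13 parses as year=2064, month=10, day=13
Month 10 -> October

October 13, 2064


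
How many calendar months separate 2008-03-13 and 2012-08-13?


From March 2008 to August 2012
4 years * 12 = 48 months, plus 5 months = 53

53 months


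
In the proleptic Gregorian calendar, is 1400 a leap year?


Gregorian leap year rule: divisible by 4, but not by 100, unless also by 400.
1400 is divisible by 100 but not 400 -> not a leap year

No


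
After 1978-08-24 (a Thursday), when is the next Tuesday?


Current: Thursday
Target: Tuesday
Days ahead: 5

Next Tuesday: 1978-08-29


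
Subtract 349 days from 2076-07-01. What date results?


Start: 2076-07-01, subtract 349 days
Back 1 day from July 1 reaches June 30, 2076 -> 348 left
June 2076 has 30 days -> back to May 31, 2076 -> 318 left
May 2076 has 31 days -> back to April 30, 2076 -> 287 left
April 2076 has 30 days -> back to March 31, 2076 -> 257 left
March 2076 has 31 days -> back to February 29, 2076 -> 226 left
February 2076 has 29 days -> back to January 31, 2076 -> 197 left
January 2076 has 31 days -> back to December 31, 2075 -> 166 left
December 2075 has 31 days -> back to November 30, 2075 -> 135 left
November 2075 has 30 days -> back to October 31, 2075 -> 105 left
October 2075 has 31 days -> back to September 30, 2075 -> 74 left
September 2075 has 30 days -> back to August 31, 2075 -> 44 left
August 2075 has 31 days -> back to July 31, 2075 -> 13 left
July 2075: 31 - 13 = 18 -> lands on July 18

Result: 2075-07-18


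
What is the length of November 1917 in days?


November 1917

30 days


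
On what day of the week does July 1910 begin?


Target: July 1, 1910
Anchor: Jan 1, 1910. With p = 1910 - 1 = 1909: (p + p//4 - p//100 + p//400) mod 7 = (1909 + 477 - 19 + 4) mod 7 = 2371 mod 7 = 5 -> Saturday (Mon=0 ... Sun=6)
Days before July (Jan-Jun): 181 days
Weekday index = (5 + 181) mod 7 = 4

Friday


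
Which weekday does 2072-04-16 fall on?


Date: April 16, 2072
Anchor: Jan 1, 2072. With p = 2072 - 1 = 2071: (p + p//4 - p//100 + p//400) mod 7 = (2071 + 517 - 20 + 5) mod 7 = 2573 mod 7 = 4 -> Friday (Mon=0 ... Sun=6)
Days before April (Jan-Mar): 91; offset = 91 + 16 - 1 = 106
Weekday index = (4 + 106) mod 7 = 5

Day of the week: Saturday


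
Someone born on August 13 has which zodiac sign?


Date: August 13
Conventional tropical zodiac dates: Leo from July 23 onward; Virgo starts August 23
August 13 falls within the Leo range

Leo


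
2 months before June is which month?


June is month 6
6 - 2 = 4

April


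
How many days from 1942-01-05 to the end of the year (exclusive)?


Day of year: 5 of 365
Remaining = 365 - 5

360 days


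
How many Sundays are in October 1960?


October 1960 has 31 days
Anchor: Jan 1, 1960. With p = 1960 - 1 = 1959: (p + p//4 - p//100 + p//400) mod 7 = (1959 + 489 - 19 + 4) mod 7 = 2433 mod 7 = 4 -> Friday (Mon=0 ... Sun=6)
Days before October (Jan-Sep): 274; October 1 index = (4 + 274) mod 7 = 5 -> Saturday
First Sunday is October 2
Sundays: 2, 9, 16, 23, 30

5 Sundays


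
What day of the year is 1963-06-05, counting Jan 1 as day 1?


Date: June 5, 1963
Days in months 1 through 5: 151
Plus 5 days in June

Day of year: 156


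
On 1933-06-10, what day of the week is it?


Date: June 10, 1933
Anchor: Jan 1, 1933. With p = 1933 - 1 = 1932: (p + p//4 - p//100 + p//400) mod 7 = (1932 + 483 - 19 + 4) mod 7 = 2400 mod 7 = 6 -> Sunday (Mon=0 ... Sun=6)
Days before June (Jan-May): 151; offset = 151 + 10 - 1 = 160
Weekday index = (6 + 160) mod 7 = 5

Day of the week: Saturday


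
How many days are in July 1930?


July 1930

31 days


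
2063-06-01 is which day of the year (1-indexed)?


Date: June 1, 2063
Days in months 1 through 5: 151
Plus 1 days in June

Day of year: 152


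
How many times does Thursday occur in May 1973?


May 1973 has 31 days
Anchor: Jan 1, 1973. With p = 1973 - 1 = 1972: (p + p//4 - p//100 + p//400) mod 7 = (1972 + 493 - 19 + 4) mod 7 = 2450 mod 7 = 0 -> Monday (Mon=0 ... Sun=6)
Days before May (Jan-Apr): 120; May 1 index = (0 + 120) mod 7 = 1 -> Tuesday
First Thursday is May 3
Thursdays: 3, 10, 17, 24, 31

5 Thursdays


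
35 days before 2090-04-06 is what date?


Start: 2090-04-06, subtract 35 days
Back 6 days from April 6 reaches March 31, 2090 -> 29 left
March 2090: 31 - 29 = 2 -> lands on March 2

Result: 2090-03-02


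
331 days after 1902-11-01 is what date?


Start: 1902-11-01, add 331 days
November 1902 has 30 days: 30 - 1 = 29 days to November 30 -> 302 left
December 1902 has 31 days -> 271 left
January 1903 has 31 days -> 240 left
February 1903 has 28 days -> 212 left
March 1903 has 31 days -> 181 left
April 1903 has 30 days -> 151 left
May 1903 has 31 days -> 120 left
June 1903 has 30 days -> 90 left
July 1903 has 31 days -> 59 left
August 1903 has 31 days -> 28 left
September 1903: 28 <= 30 -> lands on September 28

Result: 1903-09-28


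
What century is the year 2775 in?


Century = (year - 1) // 100 + 1
= (2775 - 1) // 100 + 1
= 2774 // 100 + 1
= 27 + 1

28th century


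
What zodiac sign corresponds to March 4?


Date: March 4
Conventional tropical zodiac dates: Pisces from February 19 onward; Aries starts March 21
March 4 falls within the Pisces range

Pisces


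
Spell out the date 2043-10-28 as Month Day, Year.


ISO 2043-10-28 parses as year=2043, month=10, day=28
Month 10 -> October

October 28, 2043


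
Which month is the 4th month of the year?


Month 4 of 12

April


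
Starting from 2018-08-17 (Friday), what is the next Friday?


Current: Friday
Target: Friday
Days ahead: 7

Next Friday: 2018-08-24


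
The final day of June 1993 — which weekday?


June 1993 has 30 days
Anchor: Jan 1, 1993. With p = 1993 - 1 = 1992: (p + p//4 - p//100 + p//400) mod 7 = (1992 + 498 - 19 + 4) mod 7 = 2475 mod 7 = 4 -> Friday (Mon=0 ... Sun=6)
Days before June (Jan-May): 151; June 1 index = (4 + 151) mod 7 = 1 -> Tuesday
Last day offset: 30 - 1 = 29 days
Weekday index = (1 + 29) mod 7 = 2

Wednesday, June 30


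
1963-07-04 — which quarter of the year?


Month: July (month 7)
Q1: Jan-Mar, Q2: Apr-Jun, Q3: Jul-Sep, Q4: Oct-Dec

Q3


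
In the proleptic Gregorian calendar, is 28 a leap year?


Gregorian leap year rule: divisible by 4, but not by 100, unless also by 400.
28 is divisible by 4 but not 100 -> leap year

Yes


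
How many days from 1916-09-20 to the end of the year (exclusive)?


Day of year: 264 of 366
Remaining = 366 - 264

102 days


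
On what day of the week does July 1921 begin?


Target: July 1, 1921
Anchor: Jan 1, 1921. With p = 1921 - 1 = 1920: (p + p//4 - p//100 + p//400) mod 7 = (1920 + 480 - 19 + 4) mod 7 = 2385 mod 7 = 5 -> Saturday (Mon=0 ... Sun=6)
Days before July (Jan-Jun): 181 days
Weekday index = (5 + 181) mod 7 = 4

Friday


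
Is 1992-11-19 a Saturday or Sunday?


Anchor: Jan 1, 1992. With p = 1992 - 1 = 1991: (p + p//4 - p//100 + p//400) mod 7 = (1991 + 497 - 19 + 4) mod 7 = 2473 mod 7 = 2 -> Wednesday (Mon=0 ... Sun=6)
Day of year: 324; offset = 323
Weekday index = (2 + 323) mod 7 = 3 -> Thursday
Weekend days: Saturday, Sunday

No


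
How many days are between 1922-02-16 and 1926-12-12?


From 1922-02-16 to 1926-12-12
1922-02-16: days before February = 31; day of year = 31 + 16 = 47
1926-12-12: days before December = 31 + 28 + 31 + 30 + 31 + 30 + 31 + 31 + 30 + 31 + 30 = 334 (1926 is not a leap year); day of year = 334 + 12 = 346
Rest of 1922: 365 - 47 = 318
Full years 1923 (365), 1924 (366), 1925 (365): 1096
Total = 318 + 1096 + 346 = 1760

1760 days


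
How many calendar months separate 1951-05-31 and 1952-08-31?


From May 1951 to August 1952
1 year * 12 = 12 months, plus 3 months = 15

15 months


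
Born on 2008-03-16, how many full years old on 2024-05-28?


Birth: 2008-03-16
Reference: 2024-05-28
Year difference: 2024 - 2008 = 16

16 years old


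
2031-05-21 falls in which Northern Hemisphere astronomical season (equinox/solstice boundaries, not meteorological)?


Date: May 21
Astronomical Spring (approx.; exact equinox/solstice day varies by year): March 20 to June 20
May 21 falls within the Spring window

Spring


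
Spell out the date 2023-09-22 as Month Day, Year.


ISO 2023-09-22 parses as year=2023, month=09, day=22
Month 9 -> September

September 22, 2023


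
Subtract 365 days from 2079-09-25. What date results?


Start: 2079-09-25, subtract 365 days
Back 25 days from September 25 reaches August 31, 2079 -> 340 left
August 2079 has 31 days -> back to July 31, 2079 -> 309 left
July 2079 has 31 days -> back to June 30, 2079 -> 278 left
June 2079 has 30 days -> back to May 31, 2079 -> 248 left
May 2079 has 31 days -> back to April 30, 2079 -> 217 left
April 2079 has 30 days -> back to March 31, 2079 -> 187 left
March 2079 has 31 days -> back to February 28, 2079 -> 156 left
February 2079 has 28 days -> back to January 31, 2079 -> 128 left
January 2079 has 31 days -> back to December 31, 2078 -> 97 left
December 2078 has 31 days -> back to November 30, 2078 -> 66 left
November 2078 has 30 days -> back to October 31, 2078 -> 36 left
October 2078 has 31 days -> back to September 30, 2078 -> 5 left
September 2078: 30 - 5 = 25 -> lands on September 25

Result: 2078-09-25


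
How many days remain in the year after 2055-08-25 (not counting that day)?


Day of year: 237 of 365
Remaining = 365 - 237

128 days


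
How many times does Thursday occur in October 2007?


October 2007 has 31 days
Anchor: Jan 1, 2007. With p = 2007 - 1 = 2006: (p + p//4 - p//100 + p//400) mod 7 = (2006 + 501 - 20 + 5) mod 7 = 2492 mod 7 = 0 -> Monday (Mon=0 ... Sun=6)
Days before October (Jan-Sep): 273; October 1 index = (0 + 273) mod 7 = 0 -> Monday
First Thursday is October 4
Thursdays: 4, 11, 18, 25

4 Thursdays


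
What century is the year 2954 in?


Century = (year - 1) // 100 + 1
= (2954 - 1) // 100 + 1
= 2953 // 100 + 1
= 29 + 1

30th century


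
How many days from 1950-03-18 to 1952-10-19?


From 1950-03-18 to 1952-10-19
1950-03-18: days before March = 31 + 28 = 59 (1950 is not a leap year); day of year = 59 + 18 = 77
1952-10-19: days before October = 31 + 29 + 31 + 30 + 31 + 30 + 31 + 31 + 30 = 274 (1952 is a leap year); day of year = 274 + 19 = 293
Rest of 1950: 365 - 77 = 288
Full years 1951 (365): 365
Total = 288 + 365 + 293 = 946

946 days


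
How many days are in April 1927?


April 1927

30 days


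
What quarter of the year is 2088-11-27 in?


Month: November (month 11)
Q1: Jan-Mar, Q2: Apr-Jun, Q3: Jul-Sep, Q4: Oct-Dec

Q4


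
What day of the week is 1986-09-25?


Date: September 25, 1986
Anchor: Jan 1, 1986. With p = 1986 - 1 = 1985: (p + p//4 - p//100 + p//400) mod 7 = (1985 + 496 - 19 + 4) mod 7 = 2466 mod 7 = 2 -> Wednesday (Mon=0 ... Sun=6)
Days before September (Jan-Aug): 243; offset = 243 + 25 - 1 = 267
Weekday index = (2 + 267) mod 7 = 3

Day of the week: Thursday


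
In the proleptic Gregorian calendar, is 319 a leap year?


Gregorian leap year rule: divisible by 4, but not by 100, unless also by 400.
319 is not divisible by 4 -> not a leap year

No


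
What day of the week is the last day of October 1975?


October 1975 has 31 days
Anchor: Jan 1, 1975. With p = 1975 - 1 = 1974: (p + p//4 - p//100 + p//400) mod 7 = (1974 + 493 - 19 + 4) mod 7 = 2452 mod 7 = 2 -> Wednesday (Mon=0 ... Sun=6)
Days before October (Jan-Sep): 273; October 1 index = (2 + 273) mod 7 = 2 -> Wednesday
Last day offset: 31 - 1 = 30 days
Weekday index = (2 + 30) mod 7 = 4

Friday, October 31


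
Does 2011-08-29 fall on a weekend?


Anchor: Jan 1, 2011. With p = 2011 - 1 = 2010: (p + p//4 - p//100 + p//400) mod 7 = (2010 + 502 - 20 + 5) mod 7 = 2497 mod 7 = 5 -> Saturday (Mon=0 ... Sun=6)
Day of year: 241; offset = 240
Weekday index = (5 + 240) mod 7 = 0 -> Monday
Weekend days: Saturday, Sunday

No


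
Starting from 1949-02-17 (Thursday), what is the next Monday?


Current: Thursday
Target: Monday
Days ahead: 4

Next Monday: 1949-02-21


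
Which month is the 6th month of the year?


Month 6 of 12

June


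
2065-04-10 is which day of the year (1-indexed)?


Date: April 10, 2065
Days in months 1 through 3: 90
Plus 10 days in April

Day of year: 100


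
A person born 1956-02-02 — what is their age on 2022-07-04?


Birth: 1956-02-02
Reference: 2022-07-04
Year difference: 2022 - 1956 = 66

66 years old


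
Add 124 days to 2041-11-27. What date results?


Start: 2041-11-27, add 124 days
November 2041 has 30 days: 30 - 27 = 3 days to November 30 -> 121 left
December 2041 has 31 days -> 90 left
January 2042 has 31 days -> 59 left
February 2042 has 28 days -> 31 left
March 2042: 31 <= 31 -> lands on March 31

Result: 2042-03-31


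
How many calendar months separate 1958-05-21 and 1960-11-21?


From May 1958 to November 1960
2 years * 12 = 24 months, plus 6 months = 30

30 months


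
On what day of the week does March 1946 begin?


Target: March 1, 1946
Anchor: Jan 1, 1946. With p = 1946 - 1 = 1945: (p + p//4 - p//100 + p//400) mod 7 = (1945 + 486 - 19 + 4) mod 7 = 2416 mod 7 = 1 -> Tuesday (Mon=0 ... Sun=6)
Days before March (Jan-Feb): 59 days
Weekday index = (1 + 59) mod 7 = 4

Friday


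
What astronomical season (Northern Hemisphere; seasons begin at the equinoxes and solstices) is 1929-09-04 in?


Date: September 4
Astronomical Summer (approx.; exact equinox/solstice day varies by year): June 21 to September 21
September 4 falls within the Summer window

Summer


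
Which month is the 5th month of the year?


Month 5 of 12

May


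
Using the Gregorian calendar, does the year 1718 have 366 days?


Gregorian leap year rule: divisible by 4, but not by 100, unless also by 400.
1718 is not divisible by 4 -> not a leap year

No


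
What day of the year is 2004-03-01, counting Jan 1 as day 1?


Date: March 1, 2004
Days in months 1 through 2: 60
Plus 1 days in March

Day of year: 61


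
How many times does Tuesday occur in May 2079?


May 2079 has 31 days
Anchor: Jan 1, 2079. With p = 2079 - 1 = 2078: (p + p//4 - p//100 + p//400) mod 7 = (2078 + 519 - 20 + 5) mod 7 = 2582 mod 7 = 6 -> Sunday (Mon=0 ... Sun=6)
Days before May (Jan-Apr): 120; May 1 index = (6 + 120) mod 7 = 0 -> Monday
First Tuesday is May 2
Tuesdays: 2, 9, 16, 23, 30

5 Tuesdays


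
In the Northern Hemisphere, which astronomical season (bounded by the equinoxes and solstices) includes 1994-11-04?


Date: November 4
Astronomical Autumn (approx.; exact equinox/solstice day varies by year): September 22 to December 20
November 4 falls within the Autumn window

Autumn


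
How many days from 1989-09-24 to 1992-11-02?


From 1989-09-24 to 1992-11-02
1989-09-24: days before September = 31 + 28 + 31 + 30 + 31 + 30 + 31 + 31 = 243 (1989 is not a leap year); day of year = 243 + 24 = 267
1992-11-02: days before November = 31 + 29 + 31 + 30 + 31 + 30 + 31 + 31 + 30 + 31 = 305 (1992 is a leap year); day of year = 305 + 2 = 307
Rest of 1989: 365 - 267 = 98
Full years 1990 (365), 1991 (365): 730
Total = 98 + 730 + 307 = 1135

1135 days


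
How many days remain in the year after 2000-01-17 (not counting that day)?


Day of year: 17 of 366
Remaining = 366 - 17

349 days


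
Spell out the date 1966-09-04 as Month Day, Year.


ISO 1966-09-04 parses as year=1966, month=09, day=04
Month 9 -> September

September 4, 1966


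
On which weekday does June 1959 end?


June 1959 has 30 days
Anchor: Jan 1, 1959. With p = 1959 - 1 = 1958: (p + p//4 - p//100 + p//400) mod 7 = (1958 + 489 - 19 + 4) mod 7 = 2432 mod 7 = 3 -> Thursday (Mon=0 ... Sun=6)
Days before June (Jan-May): 151; June 1 index = (3 + 151) mod 7 = 0 -> Monday
Last day offset: 30 - 1 = 29 days
Weekday index = (0 + 29) mod 7 = 1

Tuesday, June 30


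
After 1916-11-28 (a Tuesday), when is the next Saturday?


Current: Tuesday
Target: Saturday
Days ahead: 4

Next Saturday: 1916-12-02


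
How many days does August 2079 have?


August 2079

31 days


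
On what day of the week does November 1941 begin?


Target: November 1, 1941
Anchor: Jan 1, 1941. With p = 1941 - 1 = 1940: (p + p//4 - p//100 + p//400) mod 7 = (1940 + 485 - 19 + 4) mod 7 = 2410 mod 7 = 2 -> Wednesday (Mon=0 ... Sun=6)
Days before November (Jan-Oct): 304 days
Weekday index = (2 + 304) mod 7 = 5

Saturday


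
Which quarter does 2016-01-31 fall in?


Month: January (month 1)
Q1: Jan-Mar, Q2: Apr-Jun, Q3: Jul-Sep, Q4: Oct-Dec

Q1


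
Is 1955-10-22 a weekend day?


Anchor: Jan 1, 1955. With p = 1955 - 1 = 1954: (p + p//4 - p//100 + p//400) mod 7 = (1954 + 488 - 19 + 4) mod 7 = 2427 mod 7 = 5 -> Saturday (Mon=0 ... Sun=6)
Day of year: 295; offset = 294
Weekday index = (5 + 294) mod 7 = 5 -> Saturday
Weekend days: Saturday, Sunday

Yes


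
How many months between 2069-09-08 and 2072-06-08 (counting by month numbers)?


From September 2069 to June 2072
3 years * 12 = 36 months, minus 3 months = 33

33 months


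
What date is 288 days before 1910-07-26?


Start: 1910-07-26, subtract 288 days
Back 26 days from July 26 reaches June 30, 1910 -> 262 left
June 1910 has 30 days -> back to May 31, 1910 -> 232 left
May 1910 has 31 days -> back to April 30, 1910 -> 201 left
April 1910 has 30 days -> back to March 31, 1910 -> 171 left
March 1910 has 31 days -> back to February 28, 1910 -> 140 left
February 1910 has 28 days -> back to January 31, 1910 -> 112 left
January 1910 has 31 days -> back to December 31, 1909 -> 81 left
December 1909 has 31 days -> back to November 30, 1909 -> 50 left
November 1909 has 30 days -> back to October 31, 1909 -> 20 left
October 1909: 31 - 20 = 11 -> lands on October 11

Result: 1909-10-11


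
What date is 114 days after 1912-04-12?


Start: 1912-04-12, add 114 days
April 1912 has 30 days: 30 - 12 = 18 days to April 30 -> 96 left
May 1912 has 31 days -> 65 left
June 1912 has 30 days -> 35 left
July 1912 has 31 days -> 4 left
August 1912: 4 <= 31 -> lands on August 4

Result: 1912-08-04


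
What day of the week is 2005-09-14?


Date: September 14, 2005
Anchor: Jan 1, 2005. With p = 2005 - 1 = 2004: (p + p//4 - p//100 + p//400) mod 7 = (2004 + 501 - 20 + 5) mod 7 = 2490 mod 7 = 5 -> Saturday (Mon=0 ... Sun=6)
Days before September (Jan-Aug): 243; offset = 243 + 14 - 1 = 256
Weekday index = (5 + 256) mod 7 = 2

Day of the week: Wednesday


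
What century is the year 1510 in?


Century = (year - 1) // 100 + 1
= (1510 - 1) // 100 + 1
= 1509 // 100 + 1
= 15 + 1

16th century


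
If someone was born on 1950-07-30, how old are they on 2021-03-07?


Birth: 1950-07-30
Reference: 2021-03-07
Year difference: 2021 - 1950 = 71
Birthday not yet reached in 2021, subtract 1

70 years old


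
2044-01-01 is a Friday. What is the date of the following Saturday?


Current: Friday
Target: Saturday
Days ahead: 1

Next Saturday: 2044-01-02


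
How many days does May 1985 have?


May 1985

31 days


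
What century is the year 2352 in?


Century = (year - 1) // 100 + 1
= (2352 - 1) // 100 + 1
= 2351 // 100 + 1
= 23 + 1

24th century


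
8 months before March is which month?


March is month 3
3 - 8 = -5; wrap: -5 + 12 = 7

July


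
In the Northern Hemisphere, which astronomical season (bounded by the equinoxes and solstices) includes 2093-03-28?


Date: March 28
Astronomical Spring (approx.; exact equinox/solstice day varies by year): March 20 to June 20
March 28 falls within the Spring window

Spring


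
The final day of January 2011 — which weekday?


January 2011 has 31 days
Anchor: Jan 1, 2011. With p = 2011 - 1 = 2010: (p + p//4 - p//100 + p//400) mod 7 = (2010 + 502 - 20 + 5) mod 7 = 2497 mod 7 = 5 -> Saturday (Mon=0 ... Sun=6)
January 1 is the anchor itself -> Saturday
Last day offset: 31 - 1 = 30 days
Weekday index = (5 + 30) mod 7 = 0

Monday, January 31


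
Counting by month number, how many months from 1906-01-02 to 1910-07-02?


From January 1906 to July 1910
4 years * 12 = 48 months, plus 6 months = 54

54 months


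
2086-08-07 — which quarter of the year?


Month: August (month 8)
Q1: Jan-Mar, Q2: Apr-Jun, Q3: Jul-Sep, Q4: Oct-Dec

Q3


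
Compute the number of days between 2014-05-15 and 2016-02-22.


From 2014-05-15 to 2016-02-22
2014-05-15: days before May = 31 + 28 + 31 + 30 = 120 (2014 is not a leap year); day of year = 120 + 15 = 135
2016-02-22: days before February = 31; day of year = 31 + 22 = 53
Rest of 2014: 365 - 135 = 230
Full years 2015 (365): 365
Total = 230 + 365 + 53 = 648

648 days


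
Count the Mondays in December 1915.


December 1915 has 31 days
Anchor: Jan 1, 1915. With p = 1915 - 1 = 1914: (p + p//4 - p//100 + p//400) mod 7 = (1914 + 478 - 19 + 4) mod 7 = 2377 mod 7 = 4 -> Friday (Mon=0 ... Sun=6)
Days before December (Jan-Nov): 334; December 1 index = (4 + 334) mod 7 = 2 -> Wednesday
First Monday is December 6
Mondays: 6, 13, 20, 27

4 Mondays


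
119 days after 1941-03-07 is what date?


Start: 1941-03-07, add 119 days
March 1941 has 31 days: 31 - 7 = 24 days to March 31 -> 95 left
April 1941 has 30 days -> 65 left
May 1941 has 31 days -> 34 left
June 1941 has 30 days -> 4 left
July 1941: 4 <= 31 -> lands on July 4

Result: 1941-07-04


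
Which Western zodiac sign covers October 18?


Date: October 18
Conventional tropical zodiac dates: Libra from September 23 onward; Scorpio starts October 23
October 18 falls within the Libra range

Libra


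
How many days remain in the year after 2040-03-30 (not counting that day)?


Day of year: 90 of 366
Remaining = 366 - 90

276 days


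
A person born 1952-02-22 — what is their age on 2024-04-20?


Birth: 1952-02-22
Reference: 2024-04-20
Year difference: 2024 - 1952 = 72

72 years old


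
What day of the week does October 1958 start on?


Target: October 1, 1958
Anchor: Jan 1, 1958. With p = 1958 - 1 = 1957: (p + p//4 - p//100 + p//400) mod 7 = (1957 + 489 - 19 + 4) mod 7 = 2431 mod 7 = 2 -> Wednesday (Mon=0 ... Sun=6)
Days before October (Jan-Sep): 273 days
Weekday index = (2 + 273) mod 7 = 2

Wednesday


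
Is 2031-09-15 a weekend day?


Anchor: Jan 1, 2031. With p = 2031 - 1 = 2030: (p + p//4 - p//100 + p//400) mod 7 = (2030 + 507 - 20 + 5) mod 7 = 2522 mod 7 = 2 -> Wednesday (Mon=0 ... Sun=6)
Day of year: 258; offset = 257
Weekday index = (2 + 257) mod 7 = 0 -> Monday
Weekend days: Saturday, Sunday

No


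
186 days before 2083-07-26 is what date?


Start: 2083-07-26, subtract 186 days
Back 26 days from July 26 reaches June 30, 2083 -> 160 left
June 2083 has 30 days -> back to May 31, 2083 -> 130 left
May 2083 has 31 days -> back to April 30, 2083 -> 99 left
April 2083 has 30 days -> back to March 31, 2083 -> 69 left
March 2083 has 31 days -> back to February 28, 2083 -> 38 left
February 2083 has 28 days -> back to January 31, 2083 -> 10 left
January 2083: 31 - 10 = 21 -> lands on January 21

Result: 2083-01-21


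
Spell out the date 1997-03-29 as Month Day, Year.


ISO 1997-03-29 parses as year=1997, month=03, day=29
Month 3 -> March

March 29, 1997


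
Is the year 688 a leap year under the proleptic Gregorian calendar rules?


Gregorian leap year rule: divisible by 4, but not by 100, unless also by 400.
688 is divisible by 4 but not 100 -> leap year

Yes


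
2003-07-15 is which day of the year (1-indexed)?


Date: July 15, 2003
Days in months 1 through 6: 181
Plus 15 days in July

Day of year: 196


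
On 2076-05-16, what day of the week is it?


Date: May 16, 2076
Anchor: Jan 1, 2076. With p = 2076 - 1 = 2075: (p + p//4 - p//100 + p//400) mod 7 = (2075 + 518 - 20 + 5) mod 7 = 2578 mod 7 = 2 -> Wednesday (Mon=0 ... Sun=6)
Days before May (Jan-Apr): 121; offset = 121 + 16 - 1 = 136
Weekday index = (2 + 136) mod 7 = 5

Day of the week: Saturday


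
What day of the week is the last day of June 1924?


June 1924 has 30 days
Anchor: Jan 1, 1924. With p = 1924 - 1 = 1923: (p + p//4 - p//100 + p//400) mod 7 = (1923 + 480 - 19 + 4) mod 7 = 2388 mod 7 = 1 -> Tuesday (Mon=0 ... Sun=6)
Days before June (Jan-May): 152; June 1 index = (1 + 152) mod 7 = 6 -> Sunday
Last day offset: 30 - 1 = 29 days
Weekday index = (6 + 29) mod 7 = 0

Monday, June 30


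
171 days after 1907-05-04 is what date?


Start: 1907-05-04, add 171 days
May 1907 has 31 days: 31 - 4 = 27 days to May 31 -> 144 left
June 1907 has 30 days -> 114 left
July 1907 has 31 days -> 83 left
August 1907 has 31 days -> 52 left
September 1907 has 30 days -> 22 left
October 1907: 22 <= 31 -> lands on October 22

Result: 1907-10-22


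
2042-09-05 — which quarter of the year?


Month: September (month 9)
Q1: Jan-Mar, Q2: Apr-Jun, Q3: Jul-Sep, Q4: Oct-Dec

Q3


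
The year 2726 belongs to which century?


Century = (year - 1) // 100 + 1
= (2726 - 1) // 100 + 1
= 2725 // 100 + 1
= 27 + 1

28th century


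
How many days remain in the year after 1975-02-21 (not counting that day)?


Day of year: 52 of 365
Remaining = 365 - 52

313 days


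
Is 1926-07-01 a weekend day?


Anchor: Jan 1, 1926. With p = 1926 - 1 = 1925: (p + p//4 - p//100 + p//400) mod 7 = (1925 + 481 - 19 + 4) mod 7 = 2391 mod 7 = 4 -> Friday (Mon=0 ... Sun=6)
Day of year: 182; offset = 181
Weekday index = (4 + 181) mod 7 = 3 -> Thursday
Weekend days: Saturday, Sunday

No


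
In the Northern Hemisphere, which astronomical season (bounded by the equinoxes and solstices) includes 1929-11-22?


Date: November 22
Astronomical Autumn (approx.; exact equinox/solstice day varies by year): September 22 to December 20
November 22 falls within the Autumn window

Autumn


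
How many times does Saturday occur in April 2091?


April 2091 has 30 days
Anchor: Jan 1, 2091. With p = 2091 - 1 = 2090: (p + p//4 - p//100 + p//400) mod 7 = (2090 + 522 - 20 + 5) mod 7 = 2597 mod 7 = 0 -> Monday (Mon=0 ... Sun=6)
Days before April (Jan-Mar): 90; April 1 index = (0 + 90) mod 7 = 6 -> Sunday
First Saturday is April 7
Saturdays: 7, 14, 21, 28

4 Saturdays


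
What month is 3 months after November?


November is month 11
11 + 3 = 14; wrap: 14 - 12 = 2

February


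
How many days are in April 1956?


April 1956

30 days


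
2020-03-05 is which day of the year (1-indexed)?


Date: March 5, 2020
Days in months 1 through 2: 60
Plus 5 days in March

Day of year: 65


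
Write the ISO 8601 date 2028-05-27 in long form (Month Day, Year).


ISO 2028-05-27 parses as year=2028, month=05, day=27
Month 5 -> May

May 27, 2028


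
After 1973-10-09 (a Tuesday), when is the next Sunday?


Current: Tuesday
Target: Sunday
Days ahead: 5

Next Sunday: 1973-10-14


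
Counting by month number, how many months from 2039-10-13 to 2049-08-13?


From October 2039 to August 2049
10 years * 12 = 120 months, minus 2 months = 118

118 months


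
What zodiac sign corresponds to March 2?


Date: March 2
Conventional tropical zodiac dates: Pisces from February 19 onward; Aries starts March 21
March 2 falls within the Pisces range

Pisces


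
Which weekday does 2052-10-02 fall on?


Date: October 2, 2052
Anchor: Jan 1, 2052. With p = 2052 - 1 = 2051: (p + p//4 - p//100 + p//400) mod 7 = (2051 + 512 - 20 + 5) mod 7 = 2548 mod 7 = 0 -> Monday (Mon=0 ... Sun=6)
Days before October (Jan-Sep): 274; offset = 274 + 2 - 1 = 275
Weekday index = (0 + 275) mod 7 = 2

Day of the week: Wednesday


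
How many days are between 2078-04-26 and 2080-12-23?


From 2078-04-26 to 2080-12-23
2078-04-26: days before April = 31 + 28 + 31 = 90 (2078 is not a leap year); day of year = 90 + 26 = 116
2080-12-23: days before December = 31 + 29 + 31 + 30 + 31 + 30 + 31 + 31 + 30 + 31 + 30 = 335 (2080 is a leap year); day of year = 335 + 23 = 358
Rest of 2078: 365 - 116 = 249
Full years 2079 (365): 365
Total = 249 + 365 + 358 = 972

972 days


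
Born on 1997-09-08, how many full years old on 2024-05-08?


Birth: 1997-09-08
Reference: 2024-05-08
Year difference: 2024 - 1997 = 27
Birthday not yet reached in 2024, subtract 1

26 years old


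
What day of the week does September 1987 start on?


Target: September 1, 1987
Anchor: Jan 1, 1987. With p = 1987 - 1 = 1986: (p + p//4 - p//100 + p//400) mod 7 = (1986 + 496 - 19 + 4) mod 7 = 2467 mod 7 = 3 -> Thursday (Mon=0 ... Sun=6)
Days before September (Jan-Aug): 243 days
Weekday index = (3 + 243) mod 7 = 1

Tuesday


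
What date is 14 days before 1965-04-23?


Start: 1965-04-23, subtract 14 days
23 - 14 = 9 stays within April 1965

Result: 1965-04-09


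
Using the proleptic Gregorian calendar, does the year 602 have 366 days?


Gregorian leap year rule: divisible by 4, but not by 100, unless also by 400.
602 is not divisible by 4 -> not a leap year

No


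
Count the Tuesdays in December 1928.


December 1928 has 31 days
Anchor: Jan 1, 1928. With p = 1928 - 1 = 1927: (p + p//4 - p//100 + p//400) mod 7 = (1927 + 481 - 19 + 4) mod 7 = 2393 mod 7 = 6 -> Sunday (Mon=0 ... Sun=6)
Days before December (Jan-Nov): 335; December 1 index = (6 + 335) mod 7 = 5 -> Saturday
First Tuesday is December 4
Tuesdays: 4, 11, 18, 25

4 Tuesdays
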